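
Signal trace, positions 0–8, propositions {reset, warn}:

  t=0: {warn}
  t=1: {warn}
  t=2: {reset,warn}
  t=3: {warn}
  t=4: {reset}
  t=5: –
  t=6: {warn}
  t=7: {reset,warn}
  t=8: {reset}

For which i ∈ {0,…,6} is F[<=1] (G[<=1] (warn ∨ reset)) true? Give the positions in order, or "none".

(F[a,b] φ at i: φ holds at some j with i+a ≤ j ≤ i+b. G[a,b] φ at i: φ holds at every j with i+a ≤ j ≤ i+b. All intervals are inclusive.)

Evaluate at each i in [0,6]:
  i=0: ✓ (witness j=0)
  i=1: ✓ (witness j=1)
  i=2: ✓ (witness j=2)
  i=3: ✓ (witness j=3)
  i=4: ✗ (none in [4,5])
  i=5: ✓ (witness j=6)
  i=6: ✓ (witness j=6)

0, 1, 2, 3, 5, 6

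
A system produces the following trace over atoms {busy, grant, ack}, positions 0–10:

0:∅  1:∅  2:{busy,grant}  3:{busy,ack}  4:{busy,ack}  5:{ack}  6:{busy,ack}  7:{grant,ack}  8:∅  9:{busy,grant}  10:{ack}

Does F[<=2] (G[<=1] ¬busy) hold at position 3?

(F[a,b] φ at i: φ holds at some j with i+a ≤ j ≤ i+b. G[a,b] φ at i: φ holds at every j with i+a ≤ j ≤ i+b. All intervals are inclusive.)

Does not hold

Check G[<=1] ¬busy at each j in [3,5]:
  j=3: fails at 3
  j=4: fails at 4
  j=5: fails at 6
No position in the window satisfies it → formula fails.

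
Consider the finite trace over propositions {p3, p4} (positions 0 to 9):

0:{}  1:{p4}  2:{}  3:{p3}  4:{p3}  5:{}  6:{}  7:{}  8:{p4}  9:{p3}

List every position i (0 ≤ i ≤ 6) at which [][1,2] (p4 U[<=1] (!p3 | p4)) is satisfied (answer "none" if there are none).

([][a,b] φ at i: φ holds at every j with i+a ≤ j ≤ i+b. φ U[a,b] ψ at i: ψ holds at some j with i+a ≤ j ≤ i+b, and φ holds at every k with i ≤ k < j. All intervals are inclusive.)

Evaluate at each i in [0,6]:
  i=0: ✓ (all of [1,2])
  i=1: ✗ (fails at j=3)
  i=2: ✗ (fails at j=3)
  i=3: ✗ (fails at j=4)
  i=4: ✓ (all of [5,6])
  i=5: ✓ (all of [6,7])
  i=6: ✓ (all of [7,8])

0, 4, 5, 6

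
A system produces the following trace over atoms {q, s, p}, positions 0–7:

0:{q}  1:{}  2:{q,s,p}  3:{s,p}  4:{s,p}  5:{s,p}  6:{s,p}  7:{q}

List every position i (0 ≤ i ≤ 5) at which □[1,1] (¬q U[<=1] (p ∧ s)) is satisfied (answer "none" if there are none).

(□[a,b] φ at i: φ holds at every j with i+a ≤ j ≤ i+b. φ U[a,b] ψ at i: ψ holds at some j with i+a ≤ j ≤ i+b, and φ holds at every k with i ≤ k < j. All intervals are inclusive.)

0, 1, 2, 3, 4, 5

Evaluate at each i in [0,5]:
  i=0: ✓ (all of [1,1])
  i=1: ✓ (all of [2,2])
  i=2: ✓ (all of [3,3])
  i=3: ✓ (all of [4,4])
  i=4: ✓ (all of [5,5])
  i=5: ✓ (all of [6,6])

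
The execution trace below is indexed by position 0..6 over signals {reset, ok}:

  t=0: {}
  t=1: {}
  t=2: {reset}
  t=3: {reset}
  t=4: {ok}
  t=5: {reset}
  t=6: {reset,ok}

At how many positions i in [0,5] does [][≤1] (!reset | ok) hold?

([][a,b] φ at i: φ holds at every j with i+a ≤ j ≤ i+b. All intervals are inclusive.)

1

Evaluate at each i in [0,5]:
  i=0: ✓ (all of [0,1])
  i=1: ✗ (fails at j=2)
  i=2: ✗ (fails at j=2)
  i=3: ✗ (fails at j=3)
  i=4: ✗ (fails at j=5)
  i=5: ✗ (fails at j=5)
Positions where it holds: {0} → 1.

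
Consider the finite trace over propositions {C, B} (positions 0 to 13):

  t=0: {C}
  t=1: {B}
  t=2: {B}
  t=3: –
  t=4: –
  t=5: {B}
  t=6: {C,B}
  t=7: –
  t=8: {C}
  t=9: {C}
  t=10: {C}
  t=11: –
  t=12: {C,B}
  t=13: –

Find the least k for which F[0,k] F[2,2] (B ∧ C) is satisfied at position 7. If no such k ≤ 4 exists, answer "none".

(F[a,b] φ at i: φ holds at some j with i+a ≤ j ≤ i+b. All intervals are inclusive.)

Scan j = 7,8,… for F[2,2] (B ∧ C):
  j=7: fails
  j=8: fails
  j=9: fails
  j=10: holds
First hit at j=10, so smallest k = 10-7 = 3.

3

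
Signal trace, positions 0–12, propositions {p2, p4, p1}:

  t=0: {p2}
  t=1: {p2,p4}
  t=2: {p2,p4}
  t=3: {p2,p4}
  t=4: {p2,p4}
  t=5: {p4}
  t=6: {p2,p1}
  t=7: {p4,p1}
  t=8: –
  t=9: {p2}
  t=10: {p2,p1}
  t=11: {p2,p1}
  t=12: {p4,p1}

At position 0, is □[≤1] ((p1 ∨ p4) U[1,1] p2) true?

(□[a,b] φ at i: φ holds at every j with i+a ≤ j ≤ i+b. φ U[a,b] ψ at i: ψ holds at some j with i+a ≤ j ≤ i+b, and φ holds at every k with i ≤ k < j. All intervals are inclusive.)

Check ((p1 ∨ p4) U[1,1] p2) at every j in [0,1]:
  j=0: fails
  j=1: holds
Fails at j=0 → formula fails.

Does not hold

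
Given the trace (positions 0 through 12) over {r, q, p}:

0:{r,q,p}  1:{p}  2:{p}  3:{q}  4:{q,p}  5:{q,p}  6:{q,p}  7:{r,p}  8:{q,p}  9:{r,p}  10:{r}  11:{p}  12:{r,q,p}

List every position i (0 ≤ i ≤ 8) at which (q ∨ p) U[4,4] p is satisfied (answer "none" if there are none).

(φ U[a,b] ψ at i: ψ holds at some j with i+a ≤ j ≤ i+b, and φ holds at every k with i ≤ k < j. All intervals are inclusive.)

0, 1, 2, 3, 4, 5

Evaluate at each i in [0,8]:
  i=0: ✓ (rhs at j=4; lhs holds on [0,3])
  i=1: ✓ (rhs at j=5; lhs holds on [1,4])
  i=2: ✓ (rhs at j=6; lhs holds on [2,5])
  i=3: ✓ (rhs at j=7; lhs holds on [3,6])
  i=4: ✓ (rhs at j=8; lhs holds on [4,7])
  i=5: ✓ (rhs at j=9; lhs holds on [5,8])
  i=6: ✗ (no rhs in [10,10])
  i=7: ✗ (lhs fails at k=10 before rhs at j=11)
  i=8: ✗ (lhs fails at k=10 before rhs at j=12)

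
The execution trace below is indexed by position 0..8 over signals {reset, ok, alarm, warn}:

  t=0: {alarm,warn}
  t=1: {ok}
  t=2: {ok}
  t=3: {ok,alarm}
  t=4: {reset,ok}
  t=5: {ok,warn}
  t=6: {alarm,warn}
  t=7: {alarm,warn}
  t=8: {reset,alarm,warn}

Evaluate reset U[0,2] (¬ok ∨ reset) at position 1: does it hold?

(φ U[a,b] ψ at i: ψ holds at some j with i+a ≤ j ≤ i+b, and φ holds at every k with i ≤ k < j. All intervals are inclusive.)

Need some j in [1,3] with (¬ok ∨ reset), and reset at every k in [1,j-1].
  j=1: (¬ok ∨ reset) false.
  j=2: (¬ok ∨ reset) false.
  j=3: (¬ok ∨ reset) false.
No j in the window works → until fails.

No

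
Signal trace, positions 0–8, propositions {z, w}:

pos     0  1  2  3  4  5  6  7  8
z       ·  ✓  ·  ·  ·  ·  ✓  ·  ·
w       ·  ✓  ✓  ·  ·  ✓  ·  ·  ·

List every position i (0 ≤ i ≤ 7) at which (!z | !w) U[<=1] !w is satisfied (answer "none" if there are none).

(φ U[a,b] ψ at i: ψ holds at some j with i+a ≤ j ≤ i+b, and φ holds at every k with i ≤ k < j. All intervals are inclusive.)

0, 2, 3, 4, 5, 6, 7

Evaluate at each i in [0,7]:
  i=0: ✓ (rhs at j=0)
  i=1: ✗ (no rhs in [1,2])
  i=2: ✓ (rhs at j=3; lhs holds on [2,2])
  i=3: ✓ (rhs at j=3)
  i=4: ✓ (rhs at j=4)
  i=5: ✓ (rhs at j=6; lhs holds on [5,5])
  i=6: ✓ (rhs at j=6)
  i=7: ✓ (rhs at j=7)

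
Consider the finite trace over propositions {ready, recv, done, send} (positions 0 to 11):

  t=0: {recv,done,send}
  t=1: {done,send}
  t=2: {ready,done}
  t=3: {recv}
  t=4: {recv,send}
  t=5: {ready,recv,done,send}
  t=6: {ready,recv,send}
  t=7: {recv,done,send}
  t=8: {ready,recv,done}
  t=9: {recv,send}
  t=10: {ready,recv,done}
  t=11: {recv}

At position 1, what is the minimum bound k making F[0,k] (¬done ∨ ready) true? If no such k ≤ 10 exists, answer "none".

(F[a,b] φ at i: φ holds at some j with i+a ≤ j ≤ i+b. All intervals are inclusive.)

Scan j = 1,2,… for (¬done ∨ ready):
  j=1: fails
  j=2: holds
First hit at j=2, so smallest k = 2-1 = 1.

1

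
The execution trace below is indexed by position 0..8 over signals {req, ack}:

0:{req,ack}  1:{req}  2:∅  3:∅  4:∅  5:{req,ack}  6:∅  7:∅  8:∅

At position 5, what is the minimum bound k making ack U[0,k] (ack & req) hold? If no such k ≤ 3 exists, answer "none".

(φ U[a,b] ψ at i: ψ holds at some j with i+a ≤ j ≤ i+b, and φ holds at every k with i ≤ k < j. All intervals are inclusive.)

0

Need earliest j ≥ 5 with (ack & req), and ack at every k in [5,j-1].
  j=5: rhs holds (empty prefix). k = 0.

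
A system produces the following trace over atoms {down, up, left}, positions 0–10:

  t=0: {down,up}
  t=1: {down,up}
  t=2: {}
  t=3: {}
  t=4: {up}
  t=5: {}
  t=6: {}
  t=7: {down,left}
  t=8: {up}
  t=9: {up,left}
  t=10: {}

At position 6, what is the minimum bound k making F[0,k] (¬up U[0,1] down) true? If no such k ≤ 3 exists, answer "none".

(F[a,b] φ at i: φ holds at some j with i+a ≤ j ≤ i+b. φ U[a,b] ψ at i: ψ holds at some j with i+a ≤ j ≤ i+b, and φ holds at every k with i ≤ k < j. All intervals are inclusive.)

0

Scan j = 6,7,… for (¬up U[0,1] down):
  j=6: holds
First hit at j=6, so smallest k = 6-6 = 0.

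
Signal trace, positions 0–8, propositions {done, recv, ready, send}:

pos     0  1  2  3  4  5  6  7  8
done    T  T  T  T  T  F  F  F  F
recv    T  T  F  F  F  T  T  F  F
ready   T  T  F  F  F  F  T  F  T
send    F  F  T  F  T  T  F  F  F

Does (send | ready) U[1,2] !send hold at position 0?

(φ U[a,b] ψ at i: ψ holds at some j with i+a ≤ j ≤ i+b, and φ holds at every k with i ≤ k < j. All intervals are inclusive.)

Need some j in [1,2] with !send, and (send | ready) at every k in [0,j-1].
  j=1: !send holds; (send | ready) holds at every k in [0,0] → satisfied.

True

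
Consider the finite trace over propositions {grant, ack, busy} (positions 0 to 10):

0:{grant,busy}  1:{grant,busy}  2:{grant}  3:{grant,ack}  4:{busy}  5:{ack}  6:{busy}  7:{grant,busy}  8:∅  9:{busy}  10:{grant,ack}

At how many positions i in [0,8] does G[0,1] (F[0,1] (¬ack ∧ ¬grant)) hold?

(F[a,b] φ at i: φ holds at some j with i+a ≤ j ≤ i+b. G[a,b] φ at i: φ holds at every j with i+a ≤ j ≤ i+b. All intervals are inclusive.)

6

Evaluate at each i in [0,8]:
  i=0: ✗ (fails at j=0)
  i=1: ✗ (fails at j=1)
  i=2: ✗ (fails at j=2)
  i=3: ✓ (all of [3,4])
  i=4: ✓ (all of [4,5])
  i=5: ✓ (all of [5,6])
  i=6: ✓ (all of [6,7])
  i=7: ✓ (all of [7,8])
  i=8: ✓ (all of [8,9])
Positions where it holds: {3, 4, 5, 6, 7, 8} → 6.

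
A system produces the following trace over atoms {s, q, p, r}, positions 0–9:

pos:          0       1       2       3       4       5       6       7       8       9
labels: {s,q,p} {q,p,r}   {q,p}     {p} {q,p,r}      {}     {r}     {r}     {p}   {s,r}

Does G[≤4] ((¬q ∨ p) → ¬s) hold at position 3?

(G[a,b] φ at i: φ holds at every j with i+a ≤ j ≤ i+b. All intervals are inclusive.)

True

Check ((¬q ∨ p) → ¬s) at every j in [3,7]:
  j=3: antecedent true; consequent true → ✓
  j=4: antecedent true; consequent true → ✓
  j=5: antecedent true; consequent true → ✓
  j=6: antecedent true; consequent true → ✓
  j=7: antecedent true; consequent true → ✓
All positions satisfy it → formula holds.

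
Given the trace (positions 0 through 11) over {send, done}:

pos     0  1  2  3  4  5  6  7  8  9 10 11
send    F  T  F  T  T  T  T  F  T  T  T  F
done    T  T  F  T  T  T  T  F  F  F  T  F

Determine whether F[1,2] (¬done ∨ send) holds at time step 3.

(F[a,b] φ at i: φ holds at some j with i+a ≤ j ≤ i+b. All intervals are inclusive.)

Check (¬done ∨ send) at each j in [4,5]:
  j=4: true
  j=5: true
Found at j=4 → formula holds.

True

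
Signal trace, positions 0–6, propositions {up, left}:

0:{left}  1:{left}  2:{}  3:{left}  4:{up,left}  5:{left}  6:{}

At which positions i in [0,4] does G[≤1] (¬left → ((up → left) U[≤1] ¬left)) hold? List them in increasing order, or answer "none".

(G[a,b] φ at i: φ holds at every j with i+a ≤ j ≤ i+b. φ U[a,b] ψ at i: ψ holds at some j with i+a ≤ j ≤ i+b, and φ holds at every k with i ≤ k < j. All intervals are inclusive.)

0, 1, 2, 3, 4

Evaluate at each i in [0,4]:
  i=0: ✓ (all of [0,1])
  i=1: ✓ (all of [1,2])
  i=2: ✓ (all of [2,3])
  i=3: ✓ (all of [3,4])
  i=4: ✓ (all of [4,5])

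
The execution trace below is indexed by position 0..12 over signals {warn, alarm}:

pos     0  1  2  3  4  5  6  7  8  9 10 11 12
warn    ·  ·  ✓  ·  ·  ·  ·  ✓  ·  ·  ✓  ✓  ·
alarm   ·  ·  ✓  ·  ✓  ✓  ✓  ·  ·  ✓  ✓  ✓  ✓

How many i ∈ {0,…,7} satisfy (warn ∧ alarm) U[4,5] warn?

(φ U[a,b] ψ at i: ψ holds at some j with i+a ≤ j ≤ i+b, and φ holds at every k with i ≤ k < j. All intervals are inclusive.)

0

Evaluate at each i in [0,7]:
  i=0: ✗ (no rhs in [4,5])
  i=1: ✗ (no rhs in [5,6])
  i=2: ✗ (lhs fails at k=3 before rhs at j=7)
  i=3: ✗ (lhs fails at k=3 before rhs at j=7)
  i=4: ✗ (no rhs in [8,9])
  i=5: ✗ (lhs fails at k=5 before rhs at j=10)
  i=6: ✗ (lhs fails at k=6 before rhs at j=10)
  i=7: ✗ (lhs fails at k=7 before rhs at j=11)
Positions where it holds: {} → 0.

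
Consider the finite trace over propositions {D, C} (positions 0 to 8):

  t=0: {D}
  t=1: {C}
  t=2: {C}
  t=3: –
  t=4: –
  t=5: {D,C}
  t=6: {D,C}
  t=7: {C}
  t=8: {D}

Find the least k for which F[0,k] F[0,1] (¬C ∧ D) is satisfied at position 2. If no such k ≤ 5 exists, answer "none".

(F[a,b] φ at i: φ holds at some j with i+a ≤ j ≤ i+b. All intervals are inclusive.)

5

Scan j = 2,3,… for F[0,1] (¬C ∧ D):
  j=2: fails
  j=3: fails
  j=4: fails
  j=5: fails
  j=6: fails
  j=7: holds
First hit at j=7, so smallest k = 7-2 = 5.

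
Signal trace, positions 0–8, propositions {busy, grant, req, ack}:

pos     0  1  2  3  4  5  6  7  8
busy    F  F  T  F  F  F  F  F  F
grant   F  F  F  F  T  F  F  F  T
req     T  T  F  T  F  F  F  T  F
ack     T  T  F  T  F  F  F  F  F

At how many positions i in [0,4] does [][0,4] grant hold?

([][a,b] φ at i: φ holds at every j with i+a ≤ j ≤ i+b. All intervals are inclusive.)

Evaluate at each i in [0,4]:
  i=0: ✗ (fails at j=0)
  i=1: ✗ (fails at j=1)
  i=2: ✗ (fails at j=2)
  i=3: ✗ (fails at j=3)
  i=4: ✗ (fails at j=5)
Positions where it holds: {} → 0.

0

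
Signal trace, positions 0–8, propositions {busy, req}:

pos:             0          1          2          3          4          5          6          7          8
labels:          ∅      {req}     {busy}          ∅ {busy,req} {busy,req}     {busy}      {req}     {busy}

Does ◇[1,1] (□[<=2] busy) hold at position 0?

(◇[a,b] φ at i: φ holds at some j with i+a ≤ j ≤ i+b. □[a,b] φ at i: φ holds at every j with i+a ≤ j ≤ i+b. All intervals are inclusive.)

Check □[<=2] busy at each j in [1,1]:
  j=1: fails at 1
No position in the window satisfies it → formula fails.

False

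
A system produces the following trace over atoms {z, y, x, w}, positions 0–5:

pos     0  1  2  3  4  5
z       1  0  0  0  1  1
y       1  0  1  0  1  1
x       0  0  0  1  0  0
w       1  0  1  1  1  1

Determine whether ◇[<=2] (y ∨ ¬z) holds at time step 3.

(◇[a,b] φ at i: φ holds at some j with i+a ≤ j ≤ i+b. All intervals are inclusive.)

Holds

Check (y ∨ ¬z) at each j in [3,5]:
  j=3: true
  j=4: true
  j=5: true
Found at j=3 → formula holds.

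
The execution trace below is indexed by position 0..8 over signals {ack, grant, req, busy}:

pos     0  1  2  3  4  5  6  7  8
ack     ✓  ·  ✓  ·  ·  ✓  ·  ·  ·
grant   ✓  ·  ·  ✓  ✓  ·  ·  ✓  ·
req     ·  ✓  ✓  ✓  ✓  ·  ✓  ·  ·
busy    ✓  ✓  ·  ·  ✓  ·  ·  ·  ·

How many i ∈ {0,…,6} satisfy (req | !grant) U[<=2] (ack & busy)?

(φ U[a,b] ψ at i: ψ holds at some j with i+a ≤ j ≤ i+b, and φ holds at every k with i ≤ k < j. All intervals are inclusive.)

1

Evaluate at each i in [0,6]:
  i=0: ✓ (rhs at j=0)
  i=1: ✗ (no rhs in [1,3])
  i=2: ✗ (no rhs in [2,4])
  i=3: ✗ (no rhs in [3,5])
  i=4: ✗ (no rhs in [4,6])
  i=5: ✗ (no rhs in [5,7])
  i=6: ✗ (no rhs in [6,8])
Positions where it holds: {0} → 1.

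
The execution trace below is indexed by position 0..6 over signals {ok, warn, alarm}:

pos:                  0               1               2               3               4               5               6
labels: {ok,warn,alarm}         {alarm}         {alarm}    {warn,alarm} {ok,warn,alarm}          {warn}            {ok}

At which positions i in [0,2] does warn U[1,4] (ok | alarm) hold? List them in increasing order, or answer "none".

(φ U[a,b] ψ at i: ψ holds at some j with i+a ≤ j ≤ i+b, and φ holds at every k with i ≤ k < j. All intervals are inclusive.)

0

Evaluate at each i in [0,2]:
  i=0: ✓ (rhs at j=1; lhs holds on [0,0])
  i=1: ✗ (lhs fails at k=1 before rhs at j=2)
  i=2: ✗ (lhs fails at k=2 before rhs at j=3)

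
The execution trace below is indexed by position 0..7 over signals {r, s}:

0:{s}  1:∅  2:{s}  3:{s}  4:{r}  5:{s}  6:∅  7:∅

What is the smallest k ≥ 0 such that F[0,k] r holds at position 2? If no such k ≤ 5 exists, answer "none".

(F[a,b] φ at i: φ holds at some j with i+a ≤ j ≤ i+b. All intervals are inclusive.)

2

Scan j = 2,3,… for r:
  j=2: fails
  j=3: fails
  j=4: holds
First hit at j=4, so smallest k = 4-2 = 2.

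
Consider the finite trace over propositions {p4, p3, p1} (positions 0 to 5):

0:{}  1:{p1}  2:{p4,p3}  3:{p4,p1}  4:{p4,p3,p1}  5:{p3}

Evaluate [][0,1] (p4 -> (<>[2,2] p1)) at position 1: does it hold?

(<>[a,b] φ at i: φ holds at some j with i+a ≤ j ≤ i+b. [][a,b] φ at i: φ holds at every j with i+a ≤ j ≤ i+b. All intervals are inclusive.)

Holds

Check (p4 -> (<>[2,2] p1)) at every j in [1,2]:
  j=1: antecedent false → ✓
  j=2: antecedent true; consequent holds (witness at 4) → ✓
All positions satisfy it → formula holds.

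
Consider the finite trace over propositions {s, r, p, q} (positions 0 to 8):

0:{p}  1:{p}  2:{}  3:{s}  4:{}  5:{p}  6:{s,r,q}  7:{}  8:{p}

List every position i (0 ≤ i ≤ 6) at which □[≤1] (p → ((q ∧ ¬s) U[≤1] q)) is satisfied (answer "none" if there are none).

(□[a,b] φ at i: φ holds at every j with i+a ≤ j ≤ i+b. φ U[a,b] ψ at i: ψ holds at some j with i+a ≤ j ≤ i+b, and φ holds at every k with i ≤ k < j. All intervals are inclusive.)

Evaluate at each i in [0,6]:
  i=0: ✗ (fails at j=0)
  i=1: ✗ (fails at j=1)
  i=2: ✓ (all of [2,3])
  i=3: ✓ (all of [3,4])
  i=4: ✗ (fails at j=5)
  i=5: ✗ (fails at j=5)
  i=6: ✓ (all of [6,7])

2, 3, 6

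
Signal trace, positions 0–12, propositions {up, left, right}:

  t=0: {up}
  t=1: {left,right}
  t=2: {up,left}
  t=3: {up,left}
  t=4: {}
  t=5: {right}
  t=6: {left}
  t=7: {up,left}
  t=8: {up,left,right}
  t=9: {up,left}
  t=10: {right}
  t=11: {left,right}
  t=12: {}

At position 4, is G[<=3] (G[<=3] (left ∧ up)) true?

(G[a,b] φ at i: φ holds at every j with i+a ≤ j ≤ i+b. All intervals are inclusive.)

No

Check G[<=3] (left ∧ up) at every j in [4,7]:
  j=4: fails at 4
  j=5: fails at 5
  j=6: fails at 6
  j=7: fails at 10
Fails at j=4 → formula fails.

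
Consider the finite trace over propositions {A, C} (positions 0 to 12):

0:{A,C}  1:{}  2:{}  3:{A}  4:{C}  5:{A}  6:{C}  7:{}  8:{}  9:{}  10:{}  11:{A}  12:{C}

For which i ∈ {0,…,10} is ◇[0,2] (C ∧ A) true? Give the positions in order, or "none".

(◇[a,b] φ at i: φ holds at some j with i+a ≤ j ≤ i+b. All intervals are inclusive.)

0

Evaluate at each i in [0,10]:
  i=0: ✓ (witness j=0)
  i=1: ✗ (none in [1,3])
  i=2: ✗ (none in [2,4])
  i=3: ✗ (none in [3,5])
  i=4: ✗ (none in [4,6])
  i=5: ✗ (none in [5,7])
  i=6: ✗ (none in [6,8])
  i=7: ✗ (none in [7,9])
  i=8: ✗ (none in [8,10])
  i=9: ✗ (none in [9,11])
  i=10: ✗ (none in [10,12])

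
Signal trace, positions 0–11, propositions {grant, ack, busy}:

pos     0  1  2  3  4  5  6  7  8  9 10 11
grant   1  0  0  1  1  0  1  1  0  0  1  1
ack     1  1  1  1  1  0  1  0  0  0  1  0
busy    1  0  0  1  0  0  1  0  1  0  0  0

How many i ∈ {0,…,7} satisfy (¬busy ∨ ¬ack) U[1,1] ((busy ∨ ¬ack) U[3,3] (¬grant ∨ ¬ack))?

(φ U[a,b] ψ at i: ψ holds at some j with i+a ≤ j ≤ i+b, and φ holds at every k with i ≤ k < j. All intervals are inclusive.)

2

Evaluate at each i in [0,7]:
  i=0: ✗ (no rhs in [1,1])
  i=1: ✗ (no rhs in [2,2])
  i=2: ✗ (no rhs in [3,3])
  i=3: ✗ (no rhs in [4,4])
  i=4: ✓ (rhs at j=5; lhs holds on [4,4])
  i=5: ✓ (rhs at j=6; lhs holds on [5,5])
  i=6: ✗ (no rhs in [7,7])
  i=7: ✗ (no rhs in [8,8])
Positions where it holds: {4, 5} → 2.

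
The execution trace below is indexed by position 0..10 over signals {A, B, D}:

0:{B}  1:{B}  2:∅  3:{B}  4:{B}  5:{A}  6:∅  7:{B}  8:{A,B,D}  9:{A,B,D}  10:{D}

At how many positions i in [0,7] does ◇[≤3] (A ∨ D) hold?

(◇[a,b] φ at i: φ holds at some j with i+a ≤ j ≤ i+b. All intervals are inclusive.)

6

Evaluate at each i in [0,7]:
  i=0: ✗ (none in [0,3])
  i=1: ✗ (none in [1,4])
  i=2: ✓ (witness j=5)
  i=3: ✓ (witness j=5)
  i=4: ✓ (witness j=5)
  i=5: ✓ (witness j=5)
  i=6: ✓ (witness j=8)
  i=7: ✓ (witness j=8)
Positions where it holds: {2, 3, 4, 5, 6, 7} → 6.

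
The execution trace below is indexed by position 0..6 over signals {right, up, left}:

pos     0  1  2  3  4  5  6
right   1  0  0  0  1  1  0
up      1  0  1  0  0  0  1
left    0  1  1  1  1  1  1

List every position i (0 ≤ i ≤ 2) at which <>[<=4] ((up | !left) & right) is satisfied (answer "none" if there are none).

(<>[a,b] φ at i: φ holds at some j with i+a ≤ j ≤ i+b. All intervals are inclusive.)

Evaluate at each i in [0,2]:
  i=0: ✓ (witness j=0)
  i=1: ✗ (none in [1,5])
  i=2: ✗ (none in [2,6])

0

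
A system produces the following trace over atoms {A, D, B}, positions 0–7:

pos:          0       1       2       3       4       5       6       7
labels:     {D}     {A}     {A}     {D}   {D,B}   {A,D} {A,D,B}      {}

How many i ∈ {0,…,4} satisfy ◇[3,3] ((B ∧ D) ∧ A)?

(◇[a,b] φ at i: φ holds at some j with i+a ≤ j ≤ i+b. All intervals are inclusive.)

Evaluate at each i in [0,4]:
  i=0: ✗ (none in [3,3])
  i=1: ✗ (none in [4,4])
  i=2: ✗ (none in [5,5])
  i=3: ✓ (witness j=6)
  i=4: ✗ (none in [7,7])
Positions where it holds: {3} → 1.

1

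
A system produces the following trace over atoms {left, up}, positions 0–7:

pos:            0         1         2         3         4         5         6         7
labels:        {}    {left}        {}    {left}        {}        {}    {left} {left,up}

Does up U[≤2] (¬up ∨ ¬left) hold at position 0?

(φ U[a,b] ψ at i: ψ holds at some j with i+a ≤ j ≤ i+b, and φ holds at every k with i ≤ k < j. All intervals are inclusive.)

True

Need some j in [0,2] with (¬up ∨ ¬left), and up at every k in [0,j-1].
  j=0: (¬up ∨ ¬left) holds; no prefix to check → satisfied.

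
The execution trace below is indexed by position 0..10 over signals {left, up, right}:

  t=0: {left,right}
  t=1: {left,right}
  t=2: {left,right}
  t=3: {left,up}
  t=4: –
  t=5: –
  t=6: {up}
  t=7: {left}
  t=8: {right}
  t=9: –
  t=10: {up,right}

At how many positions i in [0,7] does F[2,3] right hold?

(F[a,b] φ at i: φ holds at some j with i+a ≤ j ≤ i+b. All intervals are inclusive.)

4

Evaluate at each i in [0,7]:
  i=0: ✓ (witness j=2)
  i=1: ✗ (none in [3,4])
  i=2: ✗ (none in [4,5])
  i=3: ✗ (none in [5,6])
  i=4: ✗ (none in [6,7])
  i=5: ✓ (witness j=8)
  i=6: ✓ (witness j=8)
  i=7: ✓ (witness j=10)
Positions where it holds: {0, 5, 6, 7} → 4.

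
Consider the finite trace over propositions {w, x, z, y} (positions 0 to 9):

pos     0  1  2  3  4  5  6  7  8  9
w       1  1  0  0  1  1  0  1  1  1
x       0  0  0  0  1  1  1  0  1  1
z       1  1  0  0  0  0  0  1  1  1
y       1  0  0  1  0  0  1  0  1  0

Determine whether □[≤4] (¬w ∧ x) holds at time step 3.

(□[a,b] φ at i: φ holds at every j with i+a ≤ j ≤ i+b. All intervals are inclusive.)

Does not hold

Check (¬w ∧ x) at every j in [3,7]:
  j=3: false
  j=4: false
  j=5: false
  j=6: true
  j=7: false
Fails at j=3 → formula fails.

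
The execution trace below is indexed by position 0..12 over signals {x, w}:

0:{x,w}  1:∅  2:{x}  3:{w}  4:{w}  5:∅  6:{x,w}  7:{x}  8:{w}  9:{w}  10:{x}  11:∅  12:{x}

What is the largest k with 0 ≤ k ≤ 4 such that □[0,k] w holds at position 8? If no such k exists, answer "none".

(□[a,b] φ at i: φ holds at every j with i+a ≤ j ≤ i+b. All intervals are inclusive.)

w must hold from j=8 onward; find where it first fails.
  j=8: holds
  j=9: holds
  j=10: fails
Holds on [8,9], so largest k = 1.

1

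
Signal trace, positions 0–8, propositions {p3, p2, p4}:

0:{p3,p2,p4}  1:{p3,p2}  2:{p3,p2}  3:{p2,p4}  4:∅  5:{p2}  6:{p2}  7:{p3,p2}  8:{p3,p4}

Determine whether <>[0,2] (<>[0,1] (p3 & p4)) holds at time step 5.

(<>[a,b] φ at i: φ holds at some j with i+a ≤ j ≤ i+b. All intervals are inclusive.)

Holds

Check <>[0,1] (p3 & p4) at each j in [5,7]:
  j=5: fails (none in [5,6])
  j=6: fails (none in [6,7])
  j=7: holds (witness at 8)
Found at j=7 → formula holds.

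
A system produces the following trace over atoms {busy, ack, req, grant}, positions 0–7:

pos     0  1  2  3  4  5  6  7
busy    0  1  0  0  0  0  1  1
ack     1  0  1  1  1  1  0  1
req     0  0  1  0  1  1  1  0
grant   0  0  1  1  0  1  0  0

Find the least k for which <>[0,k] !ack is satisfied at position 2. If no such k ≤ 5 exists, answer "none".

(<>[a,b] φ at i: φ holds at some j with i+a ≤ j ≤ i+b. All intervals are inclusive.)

4

Scan j = 2,3,… for !ack:
  j=2: fails
  j=3: fails
  j=4: fails
  j=5: fails
  j=6: holds
First hit at j=6, so smallest k = 6-2 = 4.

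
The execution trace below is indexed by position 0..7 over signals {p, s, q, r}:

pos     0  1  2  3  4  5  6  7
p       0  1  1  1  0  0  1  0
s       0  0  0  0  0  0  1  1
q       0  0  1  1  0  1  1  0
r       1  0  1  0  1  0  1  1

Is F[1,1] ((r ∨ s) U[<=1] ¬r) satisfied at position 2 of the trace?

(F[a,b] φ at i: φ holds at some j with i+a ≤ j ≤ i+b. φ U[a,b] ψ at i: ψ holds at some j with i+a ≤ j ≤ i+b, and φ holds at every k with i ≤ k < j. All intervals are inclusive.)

Yes

Check ((r ∨ s) U[<=1] ¬r) at each j in [3,3]:
  j=3: holds
Found at j=3 → formula holds.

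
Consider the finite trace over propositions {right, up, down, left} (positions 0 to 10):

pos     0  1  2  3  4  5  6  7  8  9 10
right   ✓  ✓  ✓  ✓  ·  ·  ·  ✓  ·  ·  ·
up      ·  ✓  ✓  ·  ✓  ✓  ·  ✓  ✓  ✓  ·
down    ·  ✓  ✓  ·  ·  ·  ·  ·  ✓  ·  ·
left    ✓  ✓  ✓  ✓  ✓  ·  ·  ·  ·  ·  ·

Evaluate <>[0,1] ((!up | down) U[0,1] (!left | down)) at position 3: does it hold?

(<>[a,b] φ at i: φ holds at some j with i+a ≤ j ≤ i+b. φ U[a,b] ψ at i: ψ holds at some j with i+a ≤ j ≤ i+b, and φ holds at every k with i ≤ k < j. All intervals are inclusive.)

No

Check ((!up | down) U[0,1] (!left | down)) at each j in [3,4]:
  j=3: fails
  j=4: fails
No position in the window satisfies it → formula fails.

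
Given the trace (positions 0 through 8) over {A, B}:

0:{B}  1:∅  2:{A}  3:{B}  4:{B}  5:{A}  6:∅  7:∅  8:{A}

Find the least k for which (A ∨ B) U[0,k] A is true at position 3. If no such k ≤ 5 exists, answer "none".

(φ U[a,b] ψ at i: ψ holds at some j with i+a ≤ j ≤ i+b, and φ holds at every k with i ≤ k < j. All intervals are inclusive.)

Need earliest j ≥ 3 with A, and (A ∨ B) at every k in [3,j-1].
  j=3: rhs fails.
  j=4: rhs fails.
  j=5: rhs holds; lhs holds on [3,4]. k = 2.

2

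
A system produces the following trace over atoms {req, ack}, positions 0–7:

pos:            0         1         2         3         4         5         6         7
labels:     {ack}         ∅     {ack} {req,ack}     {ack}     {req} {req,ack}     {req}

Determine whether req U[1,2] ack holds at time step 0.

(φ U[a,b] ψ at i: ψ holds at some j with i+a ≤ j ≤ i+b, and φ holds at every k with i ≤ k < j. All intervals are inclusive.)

Does not hold

Need some j in [1,2] with ack, and req at every k in [0,j-1].
  j=1: ack false.
  j=2: ack holds, but req fails at k=0 → not this j.
No j in the window works → until fails.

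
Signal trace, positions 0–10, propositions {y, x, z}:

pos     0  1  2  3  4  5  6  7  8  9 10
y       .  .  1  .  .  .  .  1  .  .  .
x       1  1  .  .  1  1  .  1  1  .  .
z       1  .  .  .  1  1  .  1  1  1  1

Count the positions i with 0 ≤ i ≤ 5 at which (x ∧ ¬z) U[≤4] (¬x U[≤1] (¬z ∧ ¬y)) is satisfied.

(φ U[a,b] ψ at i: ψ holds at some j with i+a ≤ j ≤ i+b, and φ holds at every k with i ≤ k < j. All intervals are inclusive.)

3

Evaluate at each i in [0,5]:
  i=0: ✗ (lhs fails at k=0 before rhs at j=1)
  i=1: ✓ (rhs at j=1)
  i=2: ✓ (rhs at j=2)
  i=3: ✓ (rhs at j=3)
  i=4: ✗ (lhs fails at k=4 before rhs at j=6)
  i=5: ✗ (lhs fails at k=5 before rhs at j=6)
Positions where it holds: {1, 2, 3} → 3.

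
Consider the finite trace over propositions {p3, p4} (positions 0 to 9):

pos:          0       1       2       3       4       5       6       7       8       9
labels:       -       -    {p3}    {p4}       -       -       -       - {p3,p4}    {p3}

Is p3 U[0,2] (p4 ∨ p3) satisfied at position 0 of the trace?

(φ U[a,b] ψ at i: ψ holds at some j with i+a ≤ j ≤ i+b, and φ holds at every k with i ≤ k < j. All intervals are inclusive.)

Need some j in [0,2] with (p4 ∨ p3), and p3 at every k in [0,j-1].
  j=0: (p4 ∨ p3) false.
  j=1: (p4 ∨ p3) false.
  j=2: (p4 ∨ p3) holds, but p3 fails at k=0 → not this j.
No j in the window works → until fails.

Does not hold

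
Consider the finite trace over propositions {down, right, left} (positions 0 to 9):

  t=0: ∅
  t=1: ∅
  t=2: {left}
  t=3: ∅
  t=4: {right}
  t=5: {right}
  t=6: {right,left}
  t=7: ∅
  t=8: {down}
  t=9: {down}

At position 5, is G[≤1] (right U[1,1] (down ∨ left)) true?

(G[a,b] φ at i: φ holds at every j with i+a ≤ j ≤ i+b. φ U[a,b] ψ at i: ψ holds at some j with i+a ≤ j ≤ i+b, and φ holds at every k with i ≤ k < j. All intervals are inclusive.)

Check (right U[1,1] (down ∨ left)) at every j in [5,6]:
  j=5: holds
  j=6: fails
Fails at j=6 → formula fails.

False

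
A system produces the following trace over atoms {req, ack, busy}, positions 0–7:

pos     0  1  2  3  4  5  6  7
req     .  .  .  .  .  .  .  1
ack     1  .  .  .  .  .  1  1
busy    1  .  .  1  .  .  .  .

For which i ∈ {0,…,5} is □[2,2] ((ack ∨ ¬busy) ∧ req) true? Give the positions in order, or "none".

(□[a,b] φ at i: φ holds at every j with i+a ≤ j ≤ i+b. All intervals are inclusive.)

5

Evaluate at each i in [0,5]:
  i=0: ✗ (fails at j=2)
  i=1: ✗ (fails at j=3)
  i=2: ✗ (fails at j=4)
  i=3: ✗ (fails at j=5)
  i=4: ✗ (fails at j=6)
  i=5: ✓ (all of [7,7])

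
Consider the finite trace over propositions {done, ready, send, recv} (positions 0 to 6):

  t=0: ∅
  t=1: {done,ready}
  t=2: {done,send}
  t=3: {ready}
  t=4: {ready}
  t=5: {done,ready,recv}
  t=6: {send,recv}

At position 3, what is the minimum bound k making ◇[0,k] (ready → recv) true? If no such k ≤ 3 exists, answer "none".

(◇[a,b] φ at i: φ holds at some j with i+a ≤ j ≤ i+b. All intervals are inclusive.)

Scan j = 3,4,… for (ready → recv):
  j=3: fails
  j=4: fails
  j=5: holds
First hit at j=5, so smallest k = 5-3 = 2.

2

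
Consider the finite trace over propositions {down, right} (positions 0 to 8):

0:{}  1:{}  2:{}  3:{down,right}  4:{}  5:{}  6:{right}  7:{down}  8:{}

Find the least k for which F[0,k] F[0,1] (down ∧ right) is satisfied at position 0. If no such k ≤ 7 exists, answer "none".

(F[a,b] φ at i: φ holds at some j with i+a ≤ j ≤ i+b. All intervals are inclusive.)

Scan j = 0,1,… for F[0,1] (down ∧ right):
  j=0: fails
  j=1: fails
  j=2: holds
First hit at j=2, so smallest k = 2-0 = 2.

2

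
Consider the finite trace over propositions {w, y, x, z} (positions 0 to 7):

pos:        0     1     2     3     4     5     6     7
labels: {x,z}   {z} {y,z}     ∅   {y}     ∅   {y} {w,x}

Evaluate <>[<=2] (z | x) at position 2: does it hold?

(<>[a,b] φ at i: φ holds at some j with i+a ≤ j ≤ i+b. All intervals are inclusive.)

Check (z | x) at each j in [2,4]:
  j=2: true
  j=3: false
  j=4: false
Found at j=2 → formula holds.

True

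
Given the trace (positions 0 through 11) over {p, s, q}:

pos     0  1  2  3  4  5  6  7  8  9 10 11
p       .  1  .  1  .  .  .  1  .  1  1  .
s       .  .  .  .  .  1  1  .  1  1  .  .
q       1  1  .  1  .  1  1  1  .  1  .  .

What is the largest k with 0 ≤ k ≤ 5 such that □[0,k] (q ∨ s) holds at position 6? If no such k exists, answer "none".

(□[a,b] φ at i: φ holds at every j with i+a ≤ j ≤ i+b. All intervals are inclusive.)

3

(q ∨ s) must hold from j=6 onward; find where it first fails.
  j=6: holds
  j=7: holds
  j=8: holds
  j=9: holds
  j=10: fails
Holds on [6,9], so largest k = 3.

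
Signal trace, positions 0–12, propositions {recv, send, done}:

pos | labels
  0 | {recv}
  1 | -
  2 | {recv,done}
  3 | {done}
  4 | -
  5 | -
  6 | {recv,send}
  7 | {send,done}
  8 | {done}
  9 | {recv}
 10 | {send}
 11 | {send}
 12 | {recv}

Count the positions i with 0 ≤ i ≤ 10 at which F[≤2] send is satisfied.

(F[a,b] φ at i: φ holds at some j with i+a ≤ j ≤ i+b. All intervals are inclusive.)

7

Evaluate at each i in [0,10]:
  i=0: ✗ (none in [0,2])
  i=1: ✗ (none in [1,3])
  i=2: ✗ (none in [2,4])
  i=3: ✗ (none in [3,5])
  i=4: ✓ (witness j=6)
  i=5: ✓ (witness j=6)
  i=6: ✓ (witness j=6)
  i=7: ✓ (witness j=7)
  i=8: ✓ (witness j=10)
  i=9: ✓ (witness j=10)
  i=10: ✓ (witness j=10)
Positions where it holds: {4, 5, 6, 7, 8, 9, 10} → 7.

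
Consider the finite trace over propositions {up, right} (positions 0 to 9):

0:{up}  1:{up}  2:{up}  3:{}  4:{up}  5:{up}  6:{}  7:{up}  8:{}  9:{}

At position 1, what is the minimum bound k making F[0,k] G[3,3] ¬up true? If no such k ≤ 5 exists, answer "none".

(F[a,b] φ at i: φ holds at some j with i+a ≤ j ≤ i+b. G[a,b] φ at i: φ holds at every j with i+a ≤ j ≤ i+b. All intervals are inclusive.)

Scan j = 1,2,… for G[3,3] ¬up:
  j=1: fails
  j=2: fails
  j=3: holds
First hit at j=3, so smallest k = 3-1 = 2.

2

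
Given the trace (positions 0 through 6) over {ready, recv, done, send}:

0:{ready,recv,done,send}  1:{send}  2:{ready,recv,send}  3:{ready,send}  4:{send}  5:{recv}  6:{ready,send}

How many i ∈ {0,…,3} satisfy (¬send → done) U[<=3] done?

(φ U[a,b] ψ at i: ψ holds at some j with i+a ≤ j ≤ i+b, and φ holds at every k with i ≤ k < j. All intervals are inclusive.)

1

Evaluate at each i in [0,3]:
  i=0: ✓ (rhs at j=0)
  i=1: ✗ (no rhs in [1,4])
  i=2: ✗ (no rhs in [2,5])
  i=3: ✗ (no rhs in [3,6])
Positions where it holds: {0} → 1.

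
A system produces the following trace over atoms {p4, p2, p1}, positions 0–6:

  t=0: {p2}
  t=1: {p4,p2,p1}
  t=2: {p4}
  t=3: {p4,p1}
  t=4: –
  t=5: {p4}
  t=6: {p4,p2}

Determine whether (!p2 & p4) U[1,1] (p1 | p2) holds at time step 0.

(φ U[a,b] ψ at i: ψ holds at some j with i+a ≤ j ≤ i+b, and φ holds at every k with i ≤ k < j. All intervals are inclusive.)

Need some j in [1,1] with (p1 | p2), and (!p2 & p4) at every k in [0,j-1].
  j=1: (p1 | p2) holds, but (!p2 & p4) fails at k=0 → not this j.
No j in the window works → until fails.

Does not hold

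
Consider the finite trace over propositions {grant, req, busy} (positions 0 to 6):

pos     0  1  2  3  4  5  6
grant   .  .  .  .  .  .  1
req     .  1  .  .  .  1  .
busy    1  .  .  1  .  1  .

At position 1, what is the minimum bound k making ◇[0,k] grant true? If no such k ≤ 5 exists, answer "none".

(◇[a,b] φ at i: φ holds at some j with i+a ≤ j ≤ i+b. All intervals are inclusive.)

Scan j = 1,2,… for grant:
  j=1: fails
  j=2: fails
  j=3: fails
  j=4: fails
  j=5: fails
  j=6: holds
First hit at j=6, so smallest k = 6-1 = 5.

5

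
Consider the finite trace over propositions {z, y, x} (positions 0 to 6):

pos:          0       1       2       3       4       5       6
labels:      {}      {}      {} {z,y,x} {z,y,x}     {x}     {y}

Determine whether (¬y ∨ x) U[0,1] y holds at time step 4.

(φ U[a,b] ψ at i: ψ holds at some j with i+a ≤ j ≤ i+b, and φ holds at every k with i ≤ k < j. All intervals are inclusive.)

Need some j in [4,5] with y, and (¬y ∨ x) at every k in [4,j-1].
  j=4: y holds; no prefix to check → satisfied.

True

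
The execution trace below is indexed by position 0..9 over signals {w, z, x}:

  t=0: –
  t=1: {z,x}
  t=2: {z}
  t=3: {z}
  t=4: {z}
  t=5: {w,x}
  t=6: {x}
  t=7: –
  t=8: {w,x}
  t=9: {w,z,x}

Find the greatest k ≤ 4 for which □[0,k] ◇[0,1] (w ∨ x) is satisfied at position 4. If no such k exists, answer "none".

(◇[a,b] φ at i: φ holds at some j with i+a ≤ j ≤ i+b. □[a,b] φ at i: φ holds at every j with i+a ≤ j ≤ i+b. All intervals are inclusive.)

4

◇[0,1] (w ∨ x) must hold from j=4 onward; find where it first fails.
  j=4: holds
  j=5: holds
  j=6: holds
  j=7: holds
  j=8: holds
Holds through j=8; largest k = 4.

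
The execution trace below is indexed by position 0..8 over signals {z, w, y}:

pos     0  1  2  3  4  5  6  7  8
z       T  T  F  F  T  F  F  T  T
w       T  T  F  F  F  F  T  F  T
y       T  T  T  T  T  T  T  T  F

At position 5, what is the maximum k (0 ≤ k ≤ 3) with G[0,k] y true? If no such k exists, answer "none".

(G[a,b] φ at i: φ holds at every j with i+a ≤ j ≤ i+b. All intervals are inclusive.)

2

y must hold from j=5 onward; find where it first fails.
  j=5: holds
  j=6: holds
  j=7: holds
  j=8: fails
Holds on [5,7], so largest k = 2.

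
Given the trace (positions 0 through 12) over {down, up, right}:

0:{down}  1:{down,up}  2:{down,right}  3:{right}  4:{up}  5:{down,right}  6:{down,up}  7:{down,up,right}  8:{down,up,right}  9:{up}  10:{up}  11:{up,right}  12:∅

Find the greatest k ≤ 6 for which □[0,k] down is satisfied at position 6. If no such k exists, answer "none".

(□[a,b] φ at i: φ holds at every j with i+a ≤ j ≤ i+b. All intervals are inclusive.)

down must hold from j=6 onward; find where it first fails.
  j=6: holds
  j=7: holds
  j=8: holds
  j=9: fails
Holds on [6,8], so largest k = 2.

2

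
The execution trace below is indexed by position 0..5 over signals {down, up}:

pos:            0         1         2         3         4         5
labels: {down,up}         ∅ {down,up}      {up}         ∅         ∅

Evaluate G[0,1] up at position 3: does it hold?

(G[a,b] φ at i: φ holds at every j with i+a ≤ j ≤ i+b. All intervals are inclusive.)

False

Check up at every j in [3,4]:
  j=3: true
  j=4: false
Fails at j=4 → formula fails.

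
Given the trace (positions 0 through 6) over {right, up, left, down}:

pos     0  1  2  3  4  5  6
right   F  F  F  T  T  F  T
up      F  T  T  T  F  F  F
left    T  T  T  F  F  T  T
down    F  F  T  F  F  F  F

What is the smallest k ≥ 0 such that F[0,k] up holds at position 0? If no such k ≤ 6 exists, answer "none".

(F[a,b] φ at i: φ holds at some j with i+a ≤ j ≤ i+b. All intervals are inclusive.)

Scan j = 0,1,… for up:
  j=0: fails
  j=1: holds
First hit at j=1, so smallest k = 1-0 = 1.

1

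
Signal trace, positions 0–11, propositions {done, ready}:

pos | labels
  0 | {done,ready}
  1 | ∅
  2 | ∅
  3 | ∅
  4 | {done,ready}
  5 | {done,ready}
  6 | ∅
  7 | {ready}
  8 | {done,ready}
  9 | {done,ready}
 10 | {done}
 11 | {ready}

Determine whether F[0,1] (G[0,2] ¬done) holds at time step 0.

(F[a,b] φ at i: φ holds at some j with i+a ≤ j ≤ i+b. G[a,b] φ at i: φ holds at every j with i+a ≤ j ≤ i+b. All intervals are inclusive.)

Yes

Check G[0,2] ¬done at each j in [0,1]:
  j=0: fails at 0
  j=1: holds on [1,3]
Found at j=1 → formula holds.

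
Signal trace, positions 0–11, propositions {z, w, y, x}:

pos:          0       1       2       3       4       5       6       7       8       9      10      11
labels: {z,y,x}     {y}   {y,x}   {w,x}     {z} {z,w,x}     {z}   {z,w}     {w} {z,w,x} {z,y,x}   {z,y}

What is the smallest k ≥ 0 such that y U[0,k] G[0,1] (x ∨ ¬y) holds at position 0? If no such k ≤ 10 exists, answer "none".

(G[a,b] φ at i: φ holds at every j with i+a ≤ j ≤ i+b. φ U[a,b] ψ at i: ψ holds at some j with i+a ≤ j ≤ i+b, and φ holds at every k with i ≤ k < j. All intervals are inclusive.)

Need earliest j ≥ 0 with G[0,1] (x ∨ ¬y), and y at every k in [0,j-1].
  j=0: rhs fails.
  j=1: rhs fails.
  j=2: rhs holds; lhs holds on [0,1]. k = 2.

2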